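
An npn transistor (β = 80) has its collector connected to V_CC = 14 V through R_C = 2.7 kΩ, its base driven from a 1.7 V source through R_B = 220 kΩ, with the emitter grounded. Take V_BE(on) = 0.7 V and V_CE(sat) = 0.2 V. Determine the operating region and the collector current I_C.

Assume active. Base-emitter loop: I_B = (V_BB − V_BE)/R_B = (1.7 − 0.7)/220 = 0.00455 mA.
I_C = β·I_B = 80×0.00455 = 0.364 mA.
V_CE = V_CC − I_C·R_C = 14 − 0.364×2.7 = 13 V > V_CE(sat), so the active-region assumption holds.

active; I_C ≈ 0.36 mA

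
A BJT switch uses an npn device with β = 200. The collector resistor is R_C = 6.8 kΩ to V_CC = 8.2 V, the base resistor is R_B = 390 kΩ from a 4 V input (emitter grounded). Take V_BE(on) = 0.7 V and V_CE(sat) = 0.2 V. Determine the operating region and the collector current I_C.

Assume active: I_B = (4 − 0.7)/390 = 0.00846 mA, giving I_C = β·I_B = 1.69 mA.
But then V_CE = 8.2 − 1.69×6.8 = -3.31 V < V_CE(sat) = 0.2 V — impossible in the active region.
So the transistor is saturated. With V_CE = 0.2 V, I_C = (V_CC − 0.2)/R_C = 8/6.8 = 1.18 mA.
Check: β·I_B = 1.69 mA > I_C = 1.18 mA, confirming saturation.

saturation; I_C ≈ 1.2 mA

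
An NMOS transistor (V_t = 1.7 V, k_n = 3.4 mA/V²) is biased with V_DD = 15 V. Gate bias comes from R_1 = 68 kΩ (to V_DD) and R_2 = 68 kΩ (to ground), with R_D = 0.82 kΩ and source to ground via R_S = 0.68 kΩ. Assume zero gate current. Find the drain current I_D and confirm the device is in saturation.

I_D ≈ 5.8 mA

V_G = V_DD·R_2/(R_1+R_2) = 15×68/136 = 7.5 V.
Assume saturation: I_D = (k_n/2)(V_GS − V_t)² with V_GS = V_G − I_D·R_S = 7.5 − 0.68·I_D.
Substituting gives 0.786·I_D² − 14.4·I_D + 57.2 = 0, with roots I_D = 5.81 or 12.5 mA.
The root I_D = 12.5 mA gives V_GS = -1.01 V ≤ V_t, so take I_D = 5.81 mA.
Then V_GS = 3.55 V and V_DS = V_DD − I_D(R_D+R_S) = 15 − 5.81×1.5 = 6.28 V.
Saturation requires V_DS ≥ V_GS − V_t = 1.85 V; 6.28 ≥ 1.85 ✓.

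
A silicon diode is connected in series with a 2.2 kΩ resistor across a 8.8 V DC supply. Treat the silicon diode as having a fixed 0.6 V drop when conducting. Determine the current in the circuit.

KVL around the loop: 8.8 = V_D + I·R = 0.6 + I × 2.2 kΩ.
So I = (8.8 − 0.6) / 2.2 kΩ = 8.2 / 2.2 = 3.73 mA.

I ≈ 3.7 mA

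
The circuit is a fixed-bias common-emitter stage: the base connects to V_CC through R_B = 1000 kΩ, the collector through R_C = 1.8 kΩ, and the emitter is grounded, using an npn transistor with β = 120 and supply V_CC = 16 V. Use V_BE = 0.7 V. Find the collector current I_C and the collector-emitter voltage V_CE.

I_C ≈ 1.8 mA, V_CE ≈ 13 V

Base loop: V_CC = I_B·R_B + V_BE, so I_B = (16 − 0.7)/1000 kΩ = 0.0153 mA.
In the active region I_C = β·I_B = 120 × 0.0153 = 1.84 mA.
Collector loop: V_CE = V_CC − I_C·R_C = 16 − 1.84×1.8 = 12.7 V.
Since V_CE = 12.7 V > V_CE(sat) ≈ 0.2 V, the transistor is in the active region as assumed.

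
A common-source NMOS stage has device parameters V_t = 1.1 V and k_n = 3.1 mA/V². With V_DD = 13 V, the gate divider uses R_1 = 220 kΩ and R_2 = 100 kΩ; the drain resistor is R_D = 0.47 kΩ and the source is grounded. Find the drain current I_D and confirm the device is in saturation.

I_D ≈ 14 mA

V_G = V_DD·R_2/(R_1+R_2) = 13×100/320 = 4.06 V. With the source grounded, V_GS = V_G = 4.06 V.
Assume saturation: I_D = (k_n/2)(V_GS − V_t)² = (3.1/2)×(4.06 − 1.1)² = 1.55×2.96² = 13.6 mA.
V_DS = V_DD − I_D·R_D = 13 − 13.6×0.47 = 6.61 V.
Saturation requires V_DS ≥ V_GS − V_t = 2.96 V; 6.61 ≥ 2.96 ✓.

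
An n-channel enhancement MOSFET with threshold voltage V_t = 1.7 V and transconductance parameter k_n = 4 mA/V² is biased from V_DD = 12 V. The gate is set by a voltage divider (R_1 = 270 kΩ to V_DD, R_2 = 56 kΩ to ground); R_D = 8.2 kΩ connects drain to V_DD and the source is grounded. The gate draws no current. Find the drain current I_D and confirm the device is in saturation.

I_D ≈ 0.26 mA

V_G = V_DD·R_2/(R_1+R_2) = 12×56/326 = 2.06 V. With the source grounded, V_GS = V_G = 2.06 V.
Assume saturation: I_D = (k_n/2)(V_GS − V_t)² = (4/2)×(2.06 − 1.7)² = 2×0.361² = 0.261 mA.
V_DS = V_DD − I_D·R_D = 12 − 0.261×8.2 = 9.86 V.
Saturation requires V_DS ≥ V_GS − V_t = 0.361 V; 9.86 ≥ 0.361 ✓.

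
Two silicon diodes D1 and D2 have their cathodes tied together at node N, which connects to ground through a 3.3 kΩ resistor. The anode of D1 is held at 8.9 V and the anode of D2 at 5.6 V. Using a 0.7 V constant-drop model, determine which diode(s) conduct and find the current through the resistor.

Assume both conduct. Then node N would need to be at both 8.9−0.7 = 8.2 V and 5.6−0.7 = 4.9 V, which is impossible.
Assume only D1 conducts: V_N = 8.9 − 0.7 = 8.2 V, so I_R = 8.2/3.3 = 2.48 mA.
Check D2: its anode-to-cathode voltage is 5.6 − 8.2 = -2.6 V < 0.7 V, so it is off. The assumption is consistent.

Only D1 conducts; I_R ≈ 2.5 mA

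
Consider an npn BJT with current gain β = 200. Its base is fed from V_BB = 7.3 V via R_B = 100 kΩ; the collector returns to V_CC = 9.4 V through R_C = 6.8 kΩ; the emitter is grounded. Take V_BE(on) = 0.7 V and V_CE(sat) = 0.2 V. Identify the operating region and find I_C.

saturation; I_C ≈ 1.4 mA

Assume active: I_B = (7.3 − 0.7)/100 = 0.066 mA, giving I_C = β·I_B = 13.2 mA.
But then V_CE = 9.4 − 13.2×6.8 = -80.4 V < V_CE(sat) = 0.2 V — impossible in the active region.
So the transistor is saturated. With V_CE = 0.2 V, I_C = (V_CC − 0.2)/R_C = 9.2/6.8 = 1.35 mA.
Check: β·I_B = 13.2 mA > I_C = 1.35 mA, confirming saturation.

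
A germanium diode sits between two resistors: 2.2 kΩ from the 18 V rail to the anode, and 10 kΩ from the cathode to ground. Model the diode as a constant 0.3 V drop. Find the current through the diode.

I ≈ 1.5 mA

The two resistors are in series with the diode, so KVL gives 18 = I·2.2 + 0.3 + I·10.
I = (18 − 0.3) / (2.2 + 10) kΩ = 17.7 / 12.2 = 1.45 mA.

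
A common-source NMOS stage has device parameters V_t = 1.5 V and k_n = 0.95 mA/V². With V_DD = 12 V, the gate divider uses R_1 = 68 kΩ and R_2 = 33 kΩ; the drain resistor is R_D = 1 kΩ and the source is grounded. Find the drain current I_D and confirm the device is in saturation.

V_G = V_DD·R_2/(R_1+R_2) = 12×33/101 = 3.92 V. With the source grounded, V_GS = V_G = 3.92 V.
Assume saturation: I_D = (k_n/2)(V_GS − V_t)² = (0.95/2)×(3.92 − 1.5)² = 0.475×2.42² = 2.78 mA.
V_DS = V_DD − I_D·R_D = 12 − 2.78×1 = 9.22 V.
Saturation requires V_DS ≥ V_GS − V_t = 2.42 V; 9.22 ≥ 2.42 ✓.

I_D ≈ 2.8 mA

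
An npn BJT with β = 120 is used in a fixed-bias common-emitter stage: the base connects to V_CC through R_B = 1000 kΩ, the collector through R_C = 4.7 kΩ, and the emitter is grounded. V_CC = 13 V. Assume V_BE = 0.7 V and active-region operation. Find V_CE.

V_CE ≈ 6.1 V

Base loop: V_CC = I_B·R_B + V_BE, so I_B = (13 − 0.7)/1000 kΩ = 0.0123 mA.
In the active region I_C = β·I_B = 120 × 0.0123 = 1.48 mA.
Collector loop: V_CE = V_CC − I_C·R_C = 13 − 1.48×4.7 = 6.06 V.
Since V_CE = 6.06 V > V_CE(sat) ≈ 0.2 V, the transistor is in the active region as assumed.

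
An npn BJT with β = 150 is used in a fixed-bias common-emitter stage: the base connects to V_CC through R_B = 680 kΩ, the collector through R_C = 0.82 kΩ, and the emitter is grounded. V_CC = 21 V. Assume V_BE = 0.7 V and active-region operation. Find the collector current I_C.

Base loop: V_CC = I_B·R_B + V_BE, so I_B = (21 − 0.7)/680 kΩ = 0.0299 mA.
In the active region I_C = β·I_B = 150 × 0.0299 = 4.48 mA.
Collector loop: V_CE = V_CC − I_C·R_C = 21 − 4.48×0.82 = 17.3 V.
Since V_CE = 17.3 V > V_CE(sat) ≈ 0.2 V, the transistor is in the active region as assumed.

I_C ≈ 4.5 mA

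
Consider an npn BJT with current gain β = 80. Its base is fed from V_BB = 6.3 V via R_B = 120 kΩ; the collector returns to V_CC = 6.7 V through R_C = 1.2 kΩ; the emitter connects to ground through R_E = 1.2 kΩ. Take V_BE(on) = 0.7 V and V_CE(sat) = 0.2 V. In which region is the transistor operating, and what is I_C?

Assume active. Base-emitter loop: I_B = (V_BB − V_BE)/(R_B + (β+1)R_E) = (6.3 − 0.7)/(120 + 81×1.2) = 0.0258 mA.
I_C = β·I_B = 80×0.0258 = 2.06 mA.
V_CE = V_CC − I_C·R_C − I_E·R_E = 6.7 − 2.06×1.2 − 2.09×1.2 = 1.72 V > V_CE(sat), so the active-region assumption holds.

active; I_C ≈ 2.1 mA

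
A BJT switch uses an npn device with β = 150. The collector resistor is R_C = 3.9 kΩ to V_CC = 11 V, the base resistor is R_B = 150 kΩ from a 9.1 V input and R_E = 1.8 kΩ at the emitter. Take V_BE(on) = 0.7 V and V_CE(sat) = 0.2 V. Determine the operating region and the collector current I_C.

saturation; I_C ≈ 1.9 mA

Assume active: I_B = (9.1 − 0.7)/(150 + 151×1.8) = 0.0199 mA, I_C = β·I_B = 2.99 mA.
Then V_CE = 11 − 2.99×3.9 − 3.01×1.8 = -6.06 V < 0.2 V — the active assumption fails.
Re-solve with V_CE = 0.2 V. KCL at the emitter: V_E/R_E = (V_BB−0.7−V_E)/R_B + (V_CC−0.2−V_E)/R_C, giving V_E = 3.45 V.
I_C = (V_CC − 0.2 − V_E)/R_C = (10.8 − 3.45)/3.9 = 1.88 mA.
Check: I_B = (8.4 − 3.45)/150 = 0.033 mA, and β·I_B = 4.95 mA > I_C, confirming saturation.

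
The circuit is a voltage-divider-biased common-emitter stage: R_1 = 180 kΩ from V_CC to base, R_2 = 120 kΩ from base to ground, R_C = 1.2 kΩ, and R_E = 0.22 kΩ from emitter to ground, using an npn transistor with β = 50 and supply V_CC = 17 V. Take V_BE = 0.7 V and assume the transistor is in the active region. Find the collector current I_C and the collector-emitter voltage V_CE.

I_C ≈ 3.7 mA, V_CE ≈ 12 V

Thevenize the base divider: V_Th = V_CC·R_2/(R_1+R_2) = 17×120/300 = 6.8 V, R_Th = R_1‖R_2 = 72 kΩ.
Base-emitter loop: V_Th = I_B·R_Th + V_BE + (β+1)I_B·R_E, so I_B = (6.8 − 0.7) / (72 + 51×0.22) = 0.0733 mA.
I_C = β·I_B = 50×0.0733 = 3.66 mA, and I_E = (β+1)I_B = 3.74 mA.
V_CE = V_CC − I_C·R_C − I_E·R_E = 17 − 3.66×1.2 − 3.74×0.22 = 11.8 V.
V_CE = 11.8 V > 0.2 V confirms active-region operation.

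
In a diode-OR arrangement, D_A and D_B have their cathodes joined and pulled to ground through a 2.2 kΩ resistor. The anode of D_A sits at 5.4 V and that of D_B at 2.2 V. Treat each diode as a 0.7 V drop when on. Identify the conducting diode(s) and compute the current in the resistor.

Only D_A conducts; I_R ≈ 2.1 mA

Assume both conduct. Then node N would need to be at both 5.4−0.7 = 4.7 V and 2.2−0.7 = 1.5 V, which is impossible.
Assume only D_A conducts: V_N = 5.4 − 0.7 = 4.7 V, so I_R = 4.7/2.2 = 2.14 mA.
Check D_B: its anode-to-cathode voltage is 2.2 − 4.7 = -2.5 V < 0.7 V, so it is off. The assumption is consistent.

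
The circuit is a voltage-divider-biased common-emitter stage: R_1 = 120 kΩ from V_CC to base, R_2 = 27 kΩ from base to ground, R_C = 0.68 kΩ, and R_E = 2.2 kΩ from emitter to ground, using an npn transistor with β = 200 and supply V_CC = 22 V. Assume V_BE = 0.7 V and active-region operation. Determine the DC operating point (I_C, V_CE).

Thevenize the base divider: V_Th = V_CC·R_2/(R_1+R_2) = 22×27/147 = 4.04 V, R_Th = R_1‖R_2 = 22 kΩ.
Base-emitter loop: V_Th = I_B·R_Th + V_BE + (β+1)I_B·R_E, so I_B = (4.04 − 0.7) / (22 + 201×2.2) = 0.0072 mA.
I_C = β·I_B = 200×0.0072 = 1.44 mA, and I_E = (β+1)I_B = 1.45 mA.
V_CE = V_CC − I_C·R_C − I_E·R_E = 22 − 1.44×0.68 − 1.45×2.2 = 17.8 V.
V_CE = 17.8 V > 0.2 V confirms active-region operation.

I_C ≈ 1.4 mA, V_CE ≈ 18 V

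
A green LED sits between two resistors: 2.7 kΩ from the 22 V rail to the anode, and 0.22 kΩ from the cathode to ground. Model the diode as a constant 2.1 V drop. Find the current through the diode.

The two resistors are in series with the diode, so KVL gives 22 = I·2.7 + 2.1 + I·0.22.
I = (22 − 2.1) / (2.7 + 0.22) kΩ = 19.9 / 2.92 = 6.82 mA.

I ≈ 6.8 mA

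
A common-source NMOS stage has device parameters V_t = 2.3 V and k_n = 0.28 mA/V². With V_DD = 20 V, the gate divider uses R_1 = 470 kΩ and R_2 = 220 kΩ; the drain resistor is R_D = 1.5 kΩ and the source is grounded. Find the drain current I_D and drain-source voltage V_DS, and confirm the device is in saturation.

V_G = V_DD·R_2/(R_1+R_2) = 20×220/690 = 6.38 V. With the source grounded, V_GS = V_G = 6.38 V.
Assume saturation: I_D = (k_n/2)(V_GS − V_t)² = (0.28/2)×(6.38 − 2.3)² = 0.14×4.08² = 2.33 mA.
V_DS = V_DD − I_D·R_D = 20 − 2.33×1.5 = 16.5 V.
Saturation requires V_DS ≥ V_GS − V_t = 4.08 V; 16.5 ≥ 4.08 ✓.

I_D ≈ 2.3 mA, V_DS ≈ 17 V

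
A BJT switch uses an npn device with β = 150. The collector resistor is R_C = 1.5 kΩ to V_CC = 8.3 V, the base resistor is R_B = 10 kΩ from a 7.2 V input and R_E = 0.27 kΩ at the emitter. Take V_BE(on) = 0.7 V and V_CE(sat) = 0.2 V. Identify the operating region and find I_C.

saturation; I_C ≈ 4.5 mA

Assume active: I_B = (7.2 − 0.7)/(10 + 151×0.27) = 0.128 mA, I_C = β·I_B = 19.2 mA.
Then V_CE = 8.3 − 19.2×1.5 − 19.3×0.27 = -25.7 V < 0.2 V — the active assumption fails.
Re-solve with V_CE = 0.2 V. KCL at the emitter: V_E/R_E = (V_BB−0.7−V_E)/R_B + (V_CC−0.2−V_E)/R_C, giving V_E = 1.35 V.
I_C = (V_CC − 0.2 − V_E)/R_C = (8.1 − 1.35)/1.5 = 4.5 mA.
Check: I_B = (6.5 − 1.35)/10 = 0.515 mA, and β·I_B = 77.2 mA > I_C, confirming saturation.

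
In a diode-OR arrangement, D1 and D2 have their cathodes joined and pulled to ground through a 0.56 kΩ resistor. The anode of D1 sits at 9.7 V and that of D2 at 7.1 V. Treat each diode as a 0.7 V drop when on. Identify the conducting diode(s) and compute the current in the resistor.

Assume both conduct. Then node N would need to be at both 9.7−0.7 = 9 V and 7.1−0.7 = 6.4 V, which is impossible.
Assume only D1 conducts: V_N = 9.7 − 0.7 = 9 V, so I_R = 9/0.56 = 16.1 mA.
Check D2: its anode-to-cathode voltage is 7.1 − 9 = -1.9 V < 0.7 V, so it is off. The assumption is consistent.

Only D1 conducts; I_R ≈ 16 mA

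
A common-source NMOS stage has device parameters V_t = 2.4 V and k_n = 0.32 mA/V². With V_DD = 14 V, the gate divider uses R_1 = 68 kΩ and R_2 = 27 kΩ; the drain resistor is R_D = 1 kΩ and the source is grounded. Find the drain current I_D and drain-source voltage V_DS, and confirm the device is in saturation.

V_G = V_DD·R_2/(R_1+R_2) = 14×27/95 = 3.98 V. With the source grounded, V_GS = V_G = 3.98 V.
Assume saturation: I_D = (k_n/2)(V_GS − V_t)² = (0.32/2)×(3.98 − 2.4)² = 0.16×1.58² = 0.399 mA.
V_DS = V_DD − I_D·R_D = 14 − 0.399×1 = 13.6 V.
Saturation requires V_DS ≥ V_GS − V_t = 1.58 V; 13.6 ≥ 1.58 ✓.

I_D ≈ 0.4 mA, V_DS ≈ 14 V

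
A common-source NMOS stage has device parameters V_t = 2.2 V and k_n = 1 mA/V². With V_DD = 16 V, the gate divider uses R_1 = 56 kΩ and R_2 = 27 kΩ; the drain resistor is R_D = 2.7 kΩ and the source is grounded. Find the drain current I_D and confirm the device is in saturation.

I_D ≈ 4.5 mA

V_G = V_DD·R_2/(R_1+R_2) = 16×27/83 = 5.2 V. With the source grounded, V_GS = V_G = 5.2 V.
Assume saturation: I_D = (k_n/2)(V_GS − V_t)² = (1/2)×(5.2 − 2.2)² = 0.5×3² = 4.51 mA.
V_DS = V_DD − I_D·R_D = 16 − 4.51×2.7 = 3.81 V.
Saturation requires V_DS ≥ V_GS − V_t = 3 V; 3.81 ≥ 3 ✓.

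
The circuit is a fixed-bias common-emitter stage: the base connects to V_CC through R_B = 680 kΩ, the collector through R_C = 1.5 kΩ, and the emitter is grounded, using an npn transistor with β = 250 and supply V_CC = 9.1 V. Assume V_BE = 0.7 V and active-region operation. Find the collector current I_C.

I_C ≈ 3.1 mA

Base loop: V_CC = I_B·R_B + V_BE, so I_B = (9.1 − 0.7)/680 kΩ = 0.0124 mA.
In the active region I_C = β·I_B = 250 × 0.0124 = 3.09 mA.
Collector loop: V_CE = V_CC − I_C·R_C = 9.1 − 3.09×1.5 = 4.47 V.
Since V_CE = 4.47 V > V_CE(sat) ≈ 0.2 V, the transistor is in the active region as assumed.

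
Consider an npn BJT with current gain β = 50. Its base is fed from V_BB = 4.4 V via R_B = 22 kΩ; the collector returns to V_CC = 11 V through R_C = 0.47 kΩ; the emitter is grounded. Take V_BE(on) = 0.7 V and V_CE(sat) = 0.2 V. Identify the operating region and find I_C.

Assume active. Base-emitter loop: I_B = (V_BB − V_BE)/R_B = (4.4 − 0.7)/22 = 0.168 mA.
I_C = β·I_B = 50×0.168 = 8.41 mA.
V_CE = V_CC − I_C·R_C = 11 − 8.41×0.47 = 7.05 V > V_CE(sat), so the active-region assumption holds.

active; I_C ≈ 8.4 mA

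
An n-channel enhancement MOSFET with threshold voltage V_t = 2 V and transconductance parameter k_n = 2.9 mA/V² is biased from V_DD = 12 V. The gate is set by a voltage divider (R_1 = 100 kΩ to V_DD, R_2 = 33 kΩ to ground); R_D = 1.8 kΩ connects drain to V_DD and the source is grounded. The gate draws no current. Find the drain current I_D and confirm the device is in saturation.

V_G = V_DD·R_2/(R_1+R_2) = 12×33/133 = 2.98 V. With the source grounded, V_GS = V_G = 2.98 V.
Assume saturation: I_D = (k_n/2)(V_GS − V_t)² = (2.9/2)×(2.98 − 2)² = 1.45×0.977² = 1.39 mA.
V_DS = V_DD − I_D·R_D = 12 − 1.39×1.8 = 9.51 V.
Saturation requires V_DS ≥ V_GS − V_t = 0.977 V; 9.51 ≥ 0.977 ✓.

I_D ≈ 1.4 mA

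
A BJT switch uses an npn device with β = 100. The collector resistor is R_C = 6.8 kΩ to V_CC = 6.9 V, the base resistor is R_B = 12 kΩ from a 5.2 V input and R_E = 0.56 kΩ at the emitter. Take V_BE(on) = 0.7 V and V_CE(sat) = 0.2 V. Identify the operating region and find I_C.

Assume active: I_B = (5.2 − 0.7)/(12 + 101×0.56) = 0.0656 mA, I_C = β·I_B = 6.56 mA.
Then V_CE = 6.9 − 6.56×6.8 − 6.63×0.56 = -41.4 V < 0.2 V — the active assumption fails.
Re-solve with V_CE = 0.2 V. KCL at the emitter: V_E/R_E = (V_BB−0.7−V_E)/R_B + (V_CC−0.2−V_E)/R_C, giving V_E = 0.675 V.
I_C = (V_CC − 0.2 − V_E)/R_C = (6.7 − 0.675)/6.8 = 0.886 mA.
Check: I_B = (4.5 − 0.675)/12 = 0.319 mA, and β·I_B = 31.9 mA > I_C, confirming saturation.

saturation; I_C ≈ 0.89 mA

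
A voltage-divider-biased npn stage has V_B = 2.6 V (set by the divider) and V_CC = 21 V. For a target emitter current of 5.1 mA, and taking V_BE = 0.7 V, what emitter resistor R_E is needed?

R_E ≈ 0.37 kΩ

V_E = V_B − V_BE = 2.6 − 0.7 = 1.9 V.
R_E = V_E / I_E = 1.9 / 5.1 = 0.373 kΩ.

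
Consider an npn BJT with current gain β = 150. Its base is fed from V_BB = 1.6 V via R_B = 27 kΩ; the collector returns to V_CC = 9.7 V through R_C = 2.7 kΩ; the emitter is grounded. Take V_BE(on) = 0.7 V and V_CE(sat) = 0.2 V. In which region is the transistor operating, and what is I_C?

Assume active: I_B = (1.6 − 0.7)/27 = 0.0333 mA, giving I_C = β·I_B = 5 mA.
But then V_CE = 9.7 − 5×2.7 = -3.8 V < V_CE(sat) = 0.2 V — impossible in the active region.
So the transistor is saturated. With V_CE = 0.2 V, I_C = (V_CC − 0.2)/R_C = 9.5/2.7 = 3.52 mA.
Check: β·I_B = 5 mA > I_C = 3.52 mA, confirming saturation.

saturation; I_C ≈ 3.5 mA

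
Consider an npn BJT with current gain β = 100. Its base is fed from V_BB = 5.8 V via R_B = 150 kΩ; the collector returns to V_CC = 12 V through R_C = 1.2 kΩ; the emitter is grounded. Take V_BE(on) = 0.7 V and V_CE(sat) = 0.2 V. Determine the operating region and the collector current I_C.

Assume active. Base-emitter loop: I_B = (V_BB − V_BE)/R_B = (5.8 − 0.7)/150 = 0.034 mA.
I_C = β·I_B = 100×0.034 = 3.4 mA.
V_CE = V_CC − I_C·R_C = 12 − 3.4×1.2 = 7.92 V > V_CE(sat), so the active-region assumption holds.

active; I_C ≈ 3.4 mA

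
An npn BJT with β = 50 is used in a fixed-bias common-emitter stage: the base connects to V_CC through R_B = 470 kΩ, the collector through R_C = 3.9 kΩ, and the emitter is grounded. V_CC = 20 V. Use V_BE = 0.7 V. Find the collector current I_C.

I_C ≈ 2.1 mA

Base loop: V_CC = I_B·R_B + V_BE, so I_B = (20 − 0.7)/470 kΩ = 0.0411 mA.
In the active region I_C = β·I_B = 50 × 0.0411 = 2.05 mA.
Collector loop: V_CE = V_CC − I_C·R_C = 20 − 2.05×3.9 = 12 V.
Since V_CE = 12 V > V_CE(sat) ≈ 0.2 V, the transistor is in the active region as assumed.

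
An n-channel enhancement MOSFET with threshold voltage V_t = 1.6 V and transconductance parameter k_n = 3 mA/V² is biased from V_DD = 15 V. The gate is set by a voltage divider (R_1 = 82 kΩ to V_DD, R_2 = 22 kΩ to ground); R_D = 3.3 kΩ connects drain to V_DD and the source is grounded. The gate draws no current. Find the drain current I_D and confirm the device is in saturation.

I_D ≈ 3.7 mA

V_G = V_DD·R_2/(R_1+R_2) = 15×22/104 = 3.17 V. With the source grounded, V_GS = V_G = 3.17 V.
Assume saturation: I_D = (k_n/2)(V_GS − V_t)² = (3/2)×(3.17 − 1.6)² = 1.5×1.57² = 3.71 mA.
V_DS = V_DD − I_D·R_D = 15 − 3.71×3.3 = 2.75 V.
Saturation requires V_DS ≥ V_GS − V_t = 1.57 V; 2.75 ≥ 1.57 ✓.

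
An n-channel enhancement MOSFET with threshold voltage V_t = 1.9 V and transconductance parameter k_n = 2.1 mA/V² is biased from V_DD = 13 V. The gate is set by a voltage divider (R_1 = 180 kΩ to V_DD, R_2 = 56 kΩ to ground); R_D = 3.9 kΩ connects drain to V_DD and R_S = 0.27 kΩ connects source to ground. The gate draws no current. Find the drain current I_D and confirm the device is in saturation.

I_D ≈ 0.92 mA

V_G = V_DD·R_2/(R_1+R_2) = 13×56/236 = 3.08 V.
Assume saturation: I_D = (k_n/2)(V_GS − V_t)² with V_GS = V_G − I_D·R_S = 3.08 − 0.27·I_D.
Substituting gives 0.0765·I_D² − 1.67·I_D + 1.47 = 0, with roots I_D = 0.92 or 20.9 mA.
The root I_D = 20.9 mA gives V_GS = -2.56 V ≤ V_t, so take I_D = 0.92 mA.
Then V_GS = 2.84 V and V_DS = V_DD − I_D(R_D+R_S) = 13 − 0.92×4.17 = 9.16 V.
Saturation requires V_DS ≥ V_GS − V_t = 0.936 V; 9.16 ≥ 0.936 ✓.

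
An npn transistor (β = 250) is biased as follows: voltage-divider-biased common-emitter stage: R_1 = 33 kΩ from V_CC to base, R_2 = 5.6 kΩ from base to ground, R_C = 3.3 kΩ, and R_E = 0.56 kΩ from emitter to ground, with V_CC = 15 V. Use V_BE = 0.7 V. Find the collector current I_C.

I_C ≈ 2.5 mA

Thevenize the base divider: V_Th = V_CC·R_2/(R_1+R_2) = 15×5.6/38.6 = 2.18 V, R_Th = R_1‖R_2 = 4.79 kΩ.
Base-emitter loop: V_Th = I_B·R_Th + V_BE + (β+1)I_B·R_E, so I_B = (2.18 − 0.7) / (4.79 + 251×0.56) = 0.0102 mA.
I_C = β·I_B = 250×0.0102 = 2.54 mA, and I_E = (β+1)I_B = 2.55 mA.
V_CE = V_CC − I_C·R_C − I_E·R_E = 15 − 2.54×3.3 − 2.55×0.56 = 5.19 V.
V_CE = 5.19 V > 0.2 V confirms active-region operation.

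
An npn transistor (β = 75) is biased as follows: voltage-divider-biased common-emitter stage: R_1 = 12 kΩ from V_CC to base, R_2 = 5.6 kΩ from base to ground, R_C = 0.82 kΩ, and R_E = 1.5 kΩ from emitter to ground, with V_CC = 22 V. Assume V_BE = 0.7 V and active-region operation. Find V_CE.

Thevenize the base divider: V_Th = V_CC·R_2/(R_1+R_2) = 22×5.6/17.6 = 7 V, R_Th = R_1‖R_2 = 3.82 kΩ.
Base-emitter loop: V_Th = I_B·R_Th + V_BE + (β+1)I_B·R_E, so I_B = (7 − 0.7) / (3.82 + 76×1.5) = 0.0535 mA.
I_C = β·I_B = 75×0.0535 = 4.01 mA, and I_E = (β+1)I_B = 4.06 mA.
V_CE = V_CC − I_C·R_C − I_E·R_E = 22 − 4.01×0.82 − 4.06×1.5 = 12.6 V.
V_CE = 12.6 V > 0.2 V confirms active-region operation.

V_CE ≈ 13 V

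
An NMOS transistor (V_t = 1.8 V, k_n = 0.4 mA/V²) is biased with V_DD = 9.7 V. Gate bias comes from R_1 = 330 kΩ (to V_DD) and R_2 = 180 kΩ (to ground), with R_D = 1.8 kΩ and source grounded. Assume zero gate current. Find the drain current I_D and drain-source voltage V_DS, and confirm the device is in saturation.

V_G = V_DD·R_2/(R_1+R_2) = 9.7×180/510 = 3.42 V. With the source grounded, V_GS = V_G = 3.42 V.
Assume saturation: I_D = (k_n/2)(V_GS − V_t)² = (0.4/2)×(3.42 − 1.8)² = 0.2×1.62² = 0.527 mA.
V_DS = V_DD − I_D·R_D = 9.7 − 0.527×1.8 = 8.75 V.
Saturation requires V_DS ≥ V_GS − V_t = 1.62 V; 8.75 ≥ 1.62 ✓.

I_D ≈ 0.53 mA, V_DS ≈ 8.8 V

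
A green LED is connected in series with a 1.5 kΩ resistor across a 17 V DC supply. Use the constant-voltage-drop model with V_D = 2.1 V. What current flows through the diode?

I ≈ 9.9 mA

KVL around the loop: 17 = V_D + I·R = 2.1 + I × 1.5 kΩ.
So I = (17 − 2.1) / 1.5 kΩ = 14.9 / 1.5 = 9.93 mA.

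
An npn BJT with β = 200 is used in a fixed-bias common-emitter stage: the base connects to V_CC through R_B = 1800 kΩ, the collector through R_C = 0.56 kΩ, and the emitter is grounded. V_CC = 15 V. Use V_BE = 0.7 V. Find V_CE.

Base loop: V_CC = I_B·R_B + V_BE, so I_B = (15 − 0.7)/1800 kΩ = 0.00794 mA.
In the active region I_C = β·I_B = 200 × 0.00794 = 1.59 mA.
Collector loop: V_CE = V_CC − I_C·R_C = 15 − 1.59×0.56 = 14.1 V.
Since V_CE = 14.1 V > V_CE(sat) ≈ 0.2 V, the transistor is in the active region as assumed.

V_CE ≈ 14 V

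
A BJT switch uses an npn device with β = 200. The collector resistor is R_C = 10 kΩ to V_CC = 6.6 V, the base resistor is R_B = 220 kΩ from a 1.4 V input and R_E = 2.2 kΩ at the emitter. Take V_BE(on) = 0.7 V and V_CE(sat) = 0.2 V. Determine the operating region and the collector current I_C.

active; I_C ≈ 0.21 mA

Assume active. Base-emitter loop: I_B = (V_BB − V_BE)/(R_B + (β+1)R_E) = (1.4 − 0.7)/(220 + 201×2.2) = 0.00106 mA.
I_C = β·I_B = 200×0.00106 = 0.211 mA.
V_CE = V_CC − I_C·R_C − I_E·R_E = 6.6 − 0.211×10 − 0.212×2.2 = 4.02 V > V_CE(sat), so the active-region assumption holds.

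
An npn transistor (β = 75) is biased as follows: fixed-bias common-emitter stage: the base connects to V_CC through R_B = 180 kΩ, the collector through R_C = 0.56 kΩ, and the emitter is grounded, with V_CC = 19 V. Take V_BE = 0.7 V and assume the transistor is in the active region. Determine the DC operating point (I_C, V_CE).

I_C ≈ 7.6 mA, V_CE ≈ 15 V

Base loop: V_CC = I_B·R_B + V_BE, so I_B = (19 − 0.7)/180 kΩ = 0.102 mA.
In the active region I_C = β·I_B = 75 × 0.102 = 7.62 mA.
Collector loop: V_CE = V_CC − I_C·R_C = 19 − 7.62×0.56 = 14.7 V.
Since V_CE = 14.7 V > V_CE(sat) ≈ 0.2 V, the transistor is in the active region as assumed.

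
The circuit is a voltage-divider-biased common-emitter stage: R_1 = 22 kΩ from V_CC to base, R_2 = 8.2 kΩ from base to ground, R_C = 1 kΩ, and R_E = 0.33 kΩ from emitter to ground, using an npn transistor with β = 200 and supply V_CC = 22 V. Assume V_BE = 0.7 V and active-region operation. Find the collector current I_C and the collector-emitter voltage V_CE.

I_C ≈ 15 mA, V_CE ≈ 2.6 V

Thevenize the base divider: V_Th = V_CC·R_2/(R_1+R_2) = 22×8.2/30.2 = 5.97 V, R_Th = R_1‖R_2 = 5.97 kΩ.
Base-emitter loop: V_Th = I_B·R_Th + V_BE + (β+1)I_B·R_E, so I_B = (5.97 − 0.7) / (5.97 + 201×0.33) = 0.0729 mA.
I_C = β·I_B = 200×0.0729 = 14.6 mA, and I_E = (β+1)I_B = 14.7 mA.
V_CE = V_CC − I_C·R_C − I_E·R_E = 22 − 14.6×1 − 14.7×0.33 = 2.58 V.
V_CE = 2.58 V > 0.2 V confirms active-region operation.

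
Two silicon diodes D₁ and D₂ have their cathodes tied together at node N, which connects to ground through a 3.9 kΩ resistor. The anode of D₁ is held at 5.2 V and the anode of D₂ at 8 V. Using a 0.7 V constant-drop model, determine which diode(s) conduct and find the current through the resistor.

Assume both conduct. Then node N would need to be at both 5.2−0.7 = 4.5 V and 8−0.7 = 7.3 V, which is impossible.
Assume only D₂ conducts: V_N = 8 − 0.7 = 7.3 V, so I_R = 7.3/3.9 = 1.87 mA.
Check D₁: its anode-to-cathode voltage is 5.2 − 7.3 = -2.1 V < 0.7 V, so it is off. The assumption is consistent.

Only D₂ conducts; I_R ≈ 1.9 mA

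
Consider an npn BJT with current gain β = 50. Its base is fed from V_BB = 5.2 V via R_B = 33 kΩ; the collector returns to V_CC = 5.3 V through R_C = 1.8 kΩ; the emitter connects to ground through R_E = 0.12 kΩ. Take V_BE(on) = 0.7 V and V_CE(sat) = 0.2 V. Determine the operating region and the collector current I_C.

Assume active: I_B = (5.2 − 0.7)/(33 + 51×0.12) = 0.115 mA, I_C = β·I_B = 5.75 mA.
Then V_CE = 5.3 − 5.75×1.8 − 5.87×0.12 = -5.76 V < 0.2 V — the active assumption fails.
Re-solve with V_CE = 0.2 V. KCL at the emitter: V_E/R_E = (V_BB−0.7−V_E)/R_B + (V_CC−0.2−V_E)/R_C, giving V_E = 0.333 V.
I_C = (V_CC − 0.2 − V_E)/R_C = (5.1 − 0.333)/1.8 = 2.65 mA.
Check: I_B = (4.5 − 0.333)/33 = 0.126 mA, and β·I_B = 6.31 mA > I_C, confirming saturation.

saturation; I_C ≈ 2.6 mA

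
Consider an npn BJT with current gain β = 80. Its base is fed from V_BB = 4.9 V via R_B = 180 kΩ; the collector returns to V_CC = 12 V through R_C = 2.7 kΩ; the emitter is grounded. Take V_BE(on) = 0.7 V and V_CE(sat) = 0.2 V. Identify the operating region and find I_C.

active; I_C ≈ 1.9 mA

Assume active. Base-emitter loop: I_B = (V_BB − V_BE)/R_B = (4.9 − 0.7)/180 = 0.0233 mA.
I_C = β·I_B = 80×0.0233 = 1.87 mA.
V_CE = V_CC − I_C·R_C = 12 − 1.87×2.7 = 6.96 V > V_CE(sat), so the active-region assumption holds.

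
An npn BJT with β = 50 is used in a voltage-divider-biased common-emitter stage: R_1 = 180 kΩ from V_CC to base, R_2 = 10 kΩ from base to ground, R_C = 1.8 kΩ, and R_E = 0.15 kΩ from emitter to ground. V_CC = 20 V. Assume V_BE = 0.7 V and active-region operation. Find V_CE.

V_CE ≈ 18 V

Thevenize the base divider: V_Th = V_CC·R_2/(R_1+R_2) = 20×10/190 = 1.05 V, R_Th = R_1‖R_2 = 9.47 kΩ.
Base-emitter loop: V_Th = I_B·R_Th + V_BE + (β+1)I_B·R_E, so I_B = (1.05 − 0.7) / (9.47 + 51×0.15) = 0.0206 mA.
I_C = β·I_B = 50×0.0206 = 1.03 mA, and I_E = (β+1)I_B = 1.05 mA.
V_CE = V_CC − I_C·R_C − I_E·R_E = 20 − 1.03×1.8 − 1.05×0.15 = 18 V.
V_CE = 18 V > 0.2 V confirms active-region operation.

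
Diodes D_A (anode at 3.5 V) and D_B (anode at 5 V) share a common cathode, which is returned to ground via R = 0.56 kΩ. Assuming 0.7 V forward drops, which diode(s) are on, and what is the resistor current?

Only D_B conducts; I_R ≈ 7.7 mA

Assume both conduct. Then node N would need to be at both 3.5−0.7 = 2.8 V and 5−0.7 = 4.3 V, which is impossible.
Assume only D_B conducts: V_N = 5 − 0.7 = 4.3 V, so I_R = 4.3/0.56 = 7.68 mA.
Check D_A: its anode-to-cathode voltage is 3.5 − 4.3 = -0.8 V < 0.7 V, so it is off. The assumption is consistent.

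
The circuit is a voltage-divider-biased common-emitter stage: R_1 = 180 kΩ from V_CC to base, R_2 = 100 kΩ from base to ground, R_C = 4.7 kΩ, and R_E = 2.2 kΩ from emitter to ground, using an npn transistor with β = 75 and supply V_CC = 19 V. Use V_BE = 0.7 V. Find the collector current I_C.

I_C ≈ 2 mA

Thevenize the base divider: V_Th = V_CC·R_2/(R_1+R_2) = 19×100/280 = 6.79 V, R_Th = R_1‖R_2 = 64.3 kΩ.
Base-emitter loop: V_Th = I_B·R_Th + V_BE + (β+1)I_B·R_E, so I_B = (6.79 − 0.7) / (64.3 + 76×2.2) = 0.0263 mA.
I_C = β·I_B = 75×0.0263 = 1.97 mA, and I_E = (β+1)I_B = 2 mA.
V_CE = V_CC − I_C·R_C − I_E·R_E = 19 − 1.97×4.7 − 2×2.2 = 5.34 V.
V_CE = 5.34 V > 0.2 V confirms active-region operation.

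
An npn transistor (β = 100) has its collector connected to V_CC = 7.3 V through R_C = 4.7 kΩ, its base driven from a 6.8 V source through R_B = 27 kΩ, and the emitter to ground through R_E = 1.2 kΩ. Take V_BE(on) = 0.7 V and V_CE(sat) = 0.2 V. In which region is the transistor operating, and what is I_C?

Assume active: I_B = (6.8 − 0.7)/(27 + 101×1.2) = 0.0412 mA, I_C = β·I_B = 4.12 mA.
Then V_CE = 7.3 − 4.12×4.7 − 4.16×1.2 = -17 V < 0.2 V — the active assumption fails.
Re-solve with V_CE = 0.2 V. KCL at the emitter: V_E/R_E = (V_BB−0.7−V_E)/R_B + (V_CC−0.2−V_E)/R_C, giving V_E = 1.6 V.
I_C = (V_CC − 0.2 − V_E)/R_C = (7.1 − 1.6)/4.7 = 1.17 mA.
Check: I_B = (6.1 − 1.6)/27 = 0.167 mA, and β·I_B = 16.7 mA > I_C, confirming saturation.

saturation; I_C ≈ 1.2 mA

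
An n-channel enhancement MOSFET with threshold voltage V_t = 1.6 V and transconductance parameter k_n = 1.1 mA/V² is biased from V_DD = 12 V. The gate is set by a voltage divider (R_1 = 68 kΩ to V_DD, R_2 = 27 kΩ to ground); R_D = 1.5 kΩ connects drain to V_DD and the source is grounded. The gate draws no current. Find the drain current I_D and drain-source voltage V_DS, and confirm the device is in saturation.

V_G = V_DD·R_2/(R_1+R_2) = 12×27/95 = 3.41 V. With the source grounded, V_GS = V_G = 3.41 V.
Assume saturation: I_D = (k_n/2)(V_GS − V_t)² = (1.1/2)×(3.41 − 1.6)² = 0.55×1.81² = 1.8 mA.
V_DS = V_DD − I_D·R_D = 12 − 1.8×1.5 = 9.3 V.
Saturation requires V_DS ≥ V_GS − V_t = 1.81 V; 9.3 ≥ 1.81 ✓.

I_D ≈ 1.8 mA, V_DS ≈ 9.3 V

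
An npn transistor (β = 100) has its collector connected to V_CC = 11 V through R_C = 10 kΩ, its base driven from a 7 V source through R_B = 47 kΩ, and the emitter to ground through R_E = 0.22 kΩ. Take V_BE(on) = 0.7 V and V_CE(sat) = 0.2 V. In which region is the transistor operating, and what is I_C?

saturation; I_C ≈ 1.1 mA

Assume active: I_B = (7 − 0.7)/(47 + 101×0.22) = 0.091 mA, I_C = β·I_B = 9.1 mA.
Then V_CE = 11 − 9.1×10 − 9.19×0.22 = -82 V < 0.2 V — the active assumption fails.
Re-solve with V_CE = 0.2 V. KCL at the emitter: V_E/R_E = (V_BB−0.7−V_E)/R_B + (V_CC−0.2−V_E)/R_C, giving V_E = 0.26 V.
I_C = (V_CC − 0.2 − V_E)/R_C = (10.8 − 0.26)/10 = 1.05 mA.
Check: I_B = (6.3 − 0.26)/47 = 0.129 mA, and β·I_B = 12.9 mA > I_C, confirming saturation.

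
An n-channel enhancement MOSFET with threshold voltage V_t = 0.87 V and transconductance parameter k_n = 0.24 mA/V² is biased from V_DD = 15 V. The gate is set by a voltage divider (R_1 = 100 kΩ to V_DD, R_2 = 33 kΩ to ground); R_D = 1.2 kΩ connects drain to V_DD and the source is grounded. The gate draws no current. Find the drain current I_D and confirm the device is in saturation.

V_G = V_DD·R_2/(R_1+R_2) = 15×33/133 = 3.72 V. With the source grounded, V_GS = V_G = 3.72 V.
Assume saturation: I_D = (k_n/2)(V_GS − V_t)² = (0.24/2)×(3.72 − 0.87)² = 0.12×2.85² = 0.976 mA.
V_DS = V_DD − I_D·R_D = 15 − 0.976×1.2 = 13.8 V.
Saturation requires V_DS ≥ V_GS − V_t = 2.85 V; 13.8 ≥ 2.85 ✓.

I_D ≈ 0.98 mA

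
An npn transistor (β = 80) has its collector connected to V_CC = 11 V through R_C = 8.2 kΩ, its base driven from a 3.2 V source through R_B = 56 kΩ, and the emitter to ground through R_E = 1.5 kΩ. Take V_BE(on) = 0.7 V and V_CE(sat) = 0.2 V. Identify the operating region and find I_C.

saturation; I_C ≈ 1.1 mA

Assume active: I_B = (3.2 − 0.7)/(56 + 81×1.5) = 0.0141 mA, I_C = β·I_B = 1.13 mA.
Then V_CE = 11 − 1.13×8.2 − 1.14×1.5 = 0.0493 V < 0.2 V — the active assumption fails.
Re-solve with V_CE = 0.2 V. KCL at the emitter: V_E/R_E = (V_BB−0.7−V_E)/R_B + (V_CC−0.2−V_E)/R_C, giving V_E = 1.69 V.
I_C = (V_CC − 0.2 − V_E)/R_C = (10.8 − 1.69)/8.2 = 1.11 mA.
Check: I_B = (2.5 − 1.69)/56 = 0.0145 mA, and β·I_B = 1.16 mA > I_C, confirming saturation.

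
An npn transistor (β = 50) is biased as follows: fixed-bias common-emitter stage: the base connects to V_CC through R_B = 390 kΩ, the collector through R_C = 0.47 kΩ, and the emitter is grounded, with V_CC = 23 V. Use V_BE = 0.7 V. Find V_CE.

Base loop: V_CC = I_B·R_B + V_BE, so I_B = (23 − 0.7)/390 kΩ = 0.0572 mA.
In the active region I_C = β·I_B = 50 × 0.0572 = 2.86 mA.
Collector loop: V_CE = V_CC − I_C·R_C = 23 − 2.86×0.47 = 21.7 V.
Since V_CE = 21.7 V > V_CE(sat) ≈ 0.2 V, the transistor is in the active region as assumed.

V_CE ≈ 22 V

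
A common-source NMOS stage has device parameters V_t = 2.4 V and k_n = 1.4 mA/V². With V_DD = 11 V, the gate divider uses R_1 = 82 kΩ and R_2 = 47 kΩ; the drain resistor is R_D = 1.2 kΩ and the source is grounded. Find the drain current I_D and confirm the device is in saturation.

V_G = V_DD·R_2/(R_1+R_2) = 11×47/129 = 4.01 V. With the source grounded, V_GS = V_G = 4.01 V.
Assume saturation: I_D = (k_n/2)(V_GS − V_t)² = (1.4/2)×(4.01 − 2.4)² = 0.7×1.61² = 1.81 mA.
V_DS = V_DD − I_D·R_D = 11 − 1.81×1.2 = 8.83 V.
Saturation requires V_DS ≥ V_GS − V_t = 1.61 V; 8.83 ≥ 1.61 ✓.

I_D ≈ 1.8 mA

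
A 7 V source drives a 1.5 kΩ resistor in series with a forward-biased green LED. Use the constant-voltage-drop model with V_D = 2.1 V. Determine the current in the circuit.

I ≈ 3.3 mA

KVL around the loop: 7 = V_D + I·R = 2.1 + I × 1.5 kΩ.
So I = (7 − 2.1) / 1.5 kΩ = 4.9 / 1.5 = 3.27 mA.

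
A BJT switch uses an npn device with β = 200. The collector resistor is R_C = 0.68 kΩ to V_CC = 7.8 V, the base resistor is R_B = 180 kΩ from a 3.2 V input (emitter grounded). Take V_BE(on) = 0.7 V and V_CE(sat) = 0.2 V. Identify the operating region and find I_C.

active; I_C ≈ 2.8 mA

Assume active. Base-emitter loop: I_B = (V_BB − V_BE)/R_B = (3.2 − 0.7)/180 = 0.0139 mA.
I_C = β·I_B = 200×0.0139 = 2.78 mA.
V_CE = V_CC − I_C·R_C = 7.8 − 2.78×0.68 = 5.91 V > V_CE(sat), so the active-region assumption holds.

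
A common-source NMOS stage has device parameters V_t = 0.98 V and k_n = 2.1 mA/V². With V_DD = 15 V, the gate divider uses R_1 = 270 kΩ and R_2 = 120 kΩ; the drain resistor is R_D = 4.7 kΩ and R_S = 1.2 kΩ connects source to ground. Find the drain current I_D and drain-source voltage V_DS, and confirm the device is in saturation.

I_D ≈ 1.9 mA, V_DS ≈ 3.8 V

V_G = V_DD·R_2/(R_1+R_2) = 15×120/390 = 4.62 V.
Assume saturation: I_D = (k_n/2)(V_GS − V_t)² with V_GS = V_G − I_D·R_S = 4.62 − 1.2·I_D.
Substituting gives 1.51·I_D² − 10.2·I_D + 13.9 = 0, with roots I_D = 1.91 or 4.81 mA.
The root I_D = 4.81 mA gives V_GS = -1.16 V ≤ V_t, so take I_D = 1.91 mA.
Then V_GS = 2.33 V and V_DS = V_DD − I_D(R_D+R_S) = 15 − 1.91×5.9 = 3.75 V.
Saturation requires V_DS ≥ V_GS − V_t = 1.35 V; 3.75 ≥ 1.35 ✓.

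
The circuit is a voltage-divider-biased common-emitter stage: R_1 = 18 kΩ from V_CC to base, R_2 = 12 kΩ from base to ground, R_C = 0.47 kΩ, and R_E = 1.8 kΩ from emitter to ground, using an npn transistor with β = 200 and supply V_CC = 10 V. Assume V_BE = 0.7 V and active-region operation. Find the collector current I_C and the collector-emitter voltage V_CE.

I_C ≈ 1.8 mA, V_CE ≈ 5.9 V

Thevenize the base divider: V_Th = V_CC·R_2/(R_1+R_2) = 10×12/30 = 4 V, R_Th = R_1‖R_2 = 7.2 kΩ.
Base-emitter loop: V_Th = I_B·R_Th + V_BE + (β+1)I_B·R_E, so I_B = (4 − 0.7) / (7.2 + 201×1.8) = 0.00894 mA.
I_C = β·I_B = 200×0.00894 = 1.79 mA, and I_E = (β+1)I_B = 1.8 mA.
V_CE = V_CC − I_C·R_C − I_E·R_E = 10 − 1.79×0.47 − 1.8×1.8 = 5.92 V.
V_CE = 5.92 V > 0.2 V confirms active-region operation.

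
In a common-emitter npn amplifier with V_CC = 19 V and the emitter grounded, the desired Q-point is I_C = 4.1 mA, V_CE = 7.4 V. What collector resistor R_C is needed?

Collector loop: V_CC = I_C·R_C + V_CE.
R_C = (V_CC − V_CE)/I_C = (19 − 7.4)/4.1 = 2.83 kΩ.

R_C ≈ 2.8 kΩ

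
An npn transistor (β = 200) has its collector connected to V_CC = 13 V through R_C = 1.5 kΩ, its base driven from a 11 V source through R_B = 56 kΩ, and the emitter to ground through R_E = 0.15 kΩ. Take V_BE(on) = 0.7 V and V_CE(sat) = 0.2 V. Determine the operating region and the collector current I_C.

Assume active: I_B = (11 − 0.7)/(56 + 201×0.15) = 0.12 mA, I_C = β·I_B = 23.9 mA.
Then V_CE = 13 − 23.9×1.5 − 24×0.15 = -26.5 V < 0.2 V — the active assumption fails.
Re-solve with V_CE = 0.2 V. KCL at the emitter: V_E/R_E = (V_BB−0.7−V_E)/R_B + (V_CC−0.2−V_E)/R_C, giving V_E = 1.19 V.
I_C = (V_CC − 0.2 − V_E)/R_C = (12.8 − 1.19)/1.5 = 7.74 mA.
Check: I_B = (10.3 − 1.19)/56 = 0.163 mA, and β·I_B = 32.6 mA > I_C, confirming saturation.

saturation; I_C ≈ 7.7 mA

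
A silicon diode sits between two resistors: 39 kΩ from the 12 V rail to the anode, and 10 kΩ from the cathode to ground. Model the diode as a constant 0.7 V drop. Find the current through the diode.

I ≈ 0.23 mA

The two resistors are in series with the diode, so KVL gives 12 = I·39 + 0.7 + I·10.
I = (12 − 0.7) / (39 + 10) kΩ = 11.3 / 49 = 0.231 mA.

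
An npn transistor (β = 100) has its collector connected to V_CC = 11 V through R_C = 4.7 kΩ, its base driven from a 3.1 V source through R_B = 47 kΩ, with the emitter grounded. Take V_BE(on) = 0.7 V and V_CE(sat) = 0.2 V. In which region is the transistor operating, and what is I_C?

saturation; I_C ≈ 2.3 mA

Assume active: I_B = (3.1 − 0.7)/47 = 0.0511 mA, giving I_C = β·I_B = 5.11 mA.
But then V_CE = 11 − 5.11×4.7 = -13 V < V_CE(sat) = 0.2 V — impossible in the active region.
So the transistor is saturated. With V_CE = 0.2 V, I_C = (V_CC − 0.2)/R_C = 10.8/4.7 = 2.3 mA.
Check: β·I_B = 5.11 mA > I_C = 2.3 mA, confirming saturation.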